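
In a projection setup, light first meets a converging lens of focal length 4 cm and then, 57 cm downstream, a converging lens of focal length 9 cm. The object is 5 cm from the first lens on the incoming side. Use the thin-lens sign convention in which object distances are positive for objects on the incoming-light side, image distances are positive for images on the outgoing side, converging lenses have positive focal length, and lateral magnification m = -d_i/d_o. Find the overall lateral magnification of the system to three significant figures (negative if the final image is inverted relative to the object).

First lens: d_i1 = 1/(1/4 - 1/5) = 20.000 cm.
m_1 = -(20.000)/5 = -4.0000.
Object distance for lens 2: d_o2 = 57 - 20.000 = 37.000 cm.
Second lens: d_i2 = 1/(1/9 - 1/(37.000)) = 11.893 cm.
m_2 = -(11.893)/(37.000) = -0.3214.
Total m = m_1 x m_2 = (-4.0000)(-0.3214) = 1.2857.

1.29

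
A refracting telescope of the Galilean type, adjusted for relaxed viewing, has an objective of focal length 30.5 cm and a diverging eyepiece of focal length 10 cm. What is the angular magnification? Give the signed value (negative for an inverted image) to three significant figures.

3.05

M = -f_obj/f_eye = -30.5/(-10) = 3.050.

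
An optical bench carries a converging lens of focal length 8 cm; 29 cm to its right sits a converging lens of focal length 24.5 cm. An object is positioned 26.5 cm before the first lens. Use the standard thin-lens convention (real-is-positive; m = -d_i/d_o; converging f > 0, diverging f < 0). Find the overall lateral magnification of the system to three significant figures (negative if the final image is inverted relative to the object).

Lens 1: 1/d_i1 = 1/f_1 - 1/d_o1 = 1/8 - 1/26.5 = 0.08726 cm^-1, so d_i1 = 11.459 cm.
m_1 = -(11.459)/26.5 = -0.4324.
The intermediate image is 11.459 cm to the right of lens 1, so d_o2 = L - d_i1 = 29 - 11.459 = 17.541 cm.
Lens 2: 1/d_i2 = 1/f_2 - 1/d_o2 = 1/24.5 - 1/(17.541) = -0.01619 cm^-1, so d_i2 = -61.750 cm.
m_2 = -(-61.750)/(17.541) = 3.5204.
Overall magnification: m = m_1 m_2 = -1.5223.

-1.52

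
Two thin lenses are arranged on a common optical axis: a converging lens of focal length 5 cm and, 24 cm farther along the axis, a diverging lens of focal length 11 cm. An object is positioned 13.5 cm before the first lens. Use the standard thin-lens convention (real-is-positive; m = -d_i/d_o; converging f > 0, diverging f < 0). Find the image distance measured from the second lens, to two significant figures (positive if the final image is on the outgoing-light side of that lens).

First lens: d_i1 = 1/(1/5 - 1/13.5) = 7.941 cm.
The intermediate image is 7.941 cm to the right of lens 1, so d_o2 = L - d_i1 = 24 - 7.941 = 16.059 cm.
Second lens: d_i2 = 1/(1/(-11) - 1/(16.059)) = -6.528 cm.

-6.5 cm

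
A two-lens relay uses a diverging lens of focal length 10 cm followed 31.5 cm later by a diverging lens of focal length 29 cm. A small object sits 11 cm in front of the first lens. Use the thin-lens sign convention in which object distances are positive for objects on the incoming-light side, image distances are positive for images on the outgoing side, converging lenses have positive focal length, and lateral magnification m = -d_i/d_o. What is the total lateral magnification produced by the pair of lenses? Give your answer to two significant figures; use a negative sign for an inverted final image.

Lens 1: 1/d_i1 = 1/f_1 - 1/d_o1 = 1/(-10) - 1/11 = -0.19091 cm^-1, so d_i1 = -5.238 cm.
m_1 = -(-5.238)/11 = 0.4762.
With d_i1 < 0 the first image is virtual and lies on the object side; the object distance for lens 2 is d_o2 = 31.5 - (-5.238) = 36.738 cm.
Lens 2: 1/d_i2 = 1/f_2 - 1/d_o2 = 1/(-29) - 1/(36.738) = -0.06170 cm^-1, so d_i2 = -16.207 cm.
m_2 = -(-16.207)/(36.738) = 0.4411.
The system's lateral magnification is m_1 m_2 = (0.4762)(0.4411) = 0.2101.

0.21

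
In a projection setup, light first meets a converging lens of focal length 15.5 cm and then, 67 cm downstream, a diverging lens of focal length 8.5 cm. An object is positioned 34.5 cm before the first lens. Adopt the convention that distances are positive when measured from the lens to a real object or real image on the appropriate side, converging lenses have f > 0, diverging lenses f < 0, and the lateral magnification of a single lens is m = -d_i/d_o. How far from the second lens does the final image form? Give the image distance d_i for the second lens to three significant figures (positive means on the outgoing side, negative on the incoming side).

-6.97 cm

Lens 1: 1/d_i1 = 1/f_1 - 1/d_o1 = 1/15.5 - 1/34.5 = 0.03553 cm^-1, so d_i1 = 28.145 cm.
That image sits 38.855 cm in front of the second lens, so d_o2 = 38.855 cm.
Lens 2: 1/d_i2 = 1/f_2 - 1/d_o2 = 1/(-8.5) - 1/(38.855) = -0.14338 cm^-1, so d_i2 = -6.974 cm.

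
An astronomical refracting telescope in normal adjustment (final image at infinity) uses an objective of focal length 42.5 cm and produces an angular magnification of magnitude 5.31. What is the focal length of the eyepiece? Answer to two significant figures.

8.0 cm

|M| = f_obj/f_eye, so f_eye = f_obj/|M| = 42.5/5.31 = 8.004 cm.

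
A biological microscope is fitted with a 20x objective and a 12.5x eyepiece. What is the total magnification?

The overall magnification of a compound microscope is the product of the objective and eyepiece magnifications:
M = M_obj x M_eye = 20 x 12.5 = 250.

250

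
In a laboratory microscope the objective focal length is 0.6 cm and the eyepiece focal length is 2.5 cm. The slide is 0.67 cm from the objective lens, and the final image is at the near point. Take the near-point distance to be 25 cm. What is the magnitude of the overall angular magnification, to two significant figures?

94

Objective: 1/d_i = 1/f_obj - 1/d_o = 1/0.6 - 1/0.67 = 0.17413 cm^-1, so d_i = 5.743 cm.
m_obj = -d_i/d_o = -5.743/0.67 = -8.571.
Eyepiece angular magnification (image at near point): M_eye = 1 + D/f_e = 1 + 25/2.5 = 11.000.
Overall M = m_obj x M_eye = (-8.571)(11.000) = -94.29.
|M| = 94.29.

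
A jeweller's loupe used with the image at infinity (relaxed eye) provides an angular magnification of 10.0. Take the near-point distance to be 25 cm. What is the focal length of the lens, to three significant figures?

For the image at infinity, M = D/f.
f = D/M = 25/10.0 = 2.500 cm.

2.50 cm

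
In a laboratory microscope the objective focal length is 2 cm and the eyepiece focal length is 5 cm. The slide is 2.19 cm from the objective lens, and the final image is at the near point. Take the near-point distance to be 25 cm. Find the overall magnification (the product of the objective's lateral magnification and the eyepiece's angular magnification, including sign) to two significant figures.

Objective: 1/d_i = 1/f_obj - 1/d_o = 1/2 - 1/2.19 = 0.04338 cm^-1, so d_i = 23.053 cm.
m_obj = -d_i/d_o = -23.053/2.19 = -10.526.
Eyepiece angular magnification (image at near point): M_eye = 1 + D/f_e = 1 + 25/5 = 6.000.
Overall M = m_obj x M_eye = (-10.526)(6.000) = -63.16.

-63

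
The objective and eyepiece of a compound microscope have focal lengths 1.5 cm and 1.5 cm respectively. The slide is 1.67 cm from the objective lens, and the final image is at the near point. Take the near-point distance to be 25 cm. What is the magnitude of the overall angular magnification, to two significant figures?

Objective: 1/d_i = 1/f_obj - 1/d_o = 1/1.5 - 1/1.67 = 0.06786 cm^-1, so d_i = 14.735 cm.
m_obj = -d_i/d_o = -14.735/1.67 = -8.824.
Eyepiece angular magnification (image at near point): M_eye = 1 + D/f_e = 1 + 25/1.5 = 17.667.
Overall M = m_obj x M_eye = (-8.824)(17.667) = -155.88.
|M| = 155.88.

160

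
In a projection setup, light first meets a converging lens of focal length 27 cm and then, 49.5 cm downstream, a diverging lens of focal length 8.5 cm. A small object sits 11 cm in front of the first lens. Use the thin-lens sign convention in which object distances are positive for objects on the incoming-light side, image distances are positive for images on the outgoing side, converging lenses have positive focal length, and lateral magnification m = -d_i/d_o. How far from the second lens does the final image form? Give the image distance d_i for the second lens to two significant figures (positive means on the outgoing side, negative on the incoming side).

Lens 1: 1/d_i1 = 1/f_1 - 1/d_o1 = 1/27 - 1/11 = -0.05387 cm^-1, so d_i1 = -18.562 cm.
With d_i1 < 0 the first image is virtual and lies on the object side; the object distance for lens 2 is d_o2 = 49.5 - (-18.562) = 68.062 cm.
Lens 2: 1/d_i2 = 1/f_2 - 1/d_o2 = 1/(-8.5) - 1/(68.062) = -0.13234 cm^-1, so d_i2 = -7.556 cm.

-7.6 cm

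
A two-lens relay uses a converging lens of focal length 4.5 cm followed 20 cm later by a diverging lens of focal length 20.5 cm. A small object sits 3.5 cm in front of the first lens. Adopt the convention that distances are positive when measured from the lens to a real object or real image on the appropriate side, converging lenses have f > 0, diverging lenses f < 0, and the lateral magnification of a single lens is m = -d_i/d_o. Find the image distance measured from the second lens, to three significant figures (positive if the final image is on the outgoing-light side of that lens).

Applying the thin-lens equation to the first lens, 1/4.5 = 1/3.5 + 1/d_i1, which gives d_i1 = -15.750 cm.
With d_i1 < 0 the first image is virtual and lies on the object side; the object distance for lens 2 is d_o2 = 20 - (-15.750) = 35.750 cm.
Applying the thin-lens equation again with f_2 = -20.5 cm and d_o2 = 35.750 cm gives d_i2 = -13.029 cm.

-13.0 cm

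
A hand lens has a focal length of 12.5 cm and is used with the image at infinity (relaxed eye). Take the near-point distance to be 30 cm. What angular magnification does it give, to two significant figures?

M = D/f = 30/12.5 = 2.400.

2.4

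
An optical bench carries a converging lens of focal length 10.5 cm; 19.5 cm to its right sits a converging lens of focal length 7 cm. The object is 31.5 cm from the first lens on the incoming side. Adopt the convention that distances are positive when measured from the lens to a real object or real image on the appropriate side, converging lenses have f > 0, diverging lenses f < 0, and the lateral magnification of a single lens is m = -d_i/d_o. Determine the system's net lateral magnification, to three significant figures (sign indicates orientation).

Lens 1: 1/d_i1 = 1/f_1 - 1/d_o1 = 1/10.5 - 1/31.5 = 0.06349 cm^-1, so d_i1 = 15.750 cm.
m_1 = -(15.750)/31.5 = -0.5000.
The intermediate image is 15.750 cm to the right of lens 1, so d_o2 = L - d_i1 = 19.5 - 15.750 = 3.750 cm.
Lens 2: 1/d_i2 = 1/f_2 - 1/d_o2 = 1/7 - 1/(3.750) = -0.12381 cm^-1, so d_i2 = -8.077 cm.
m_2 = -(-8.077)/(3.750) = 2.1538.
The system's lateral magnification is m_1 m_2 = (-0.5000)(2.1538) = -1.0769.

-1.08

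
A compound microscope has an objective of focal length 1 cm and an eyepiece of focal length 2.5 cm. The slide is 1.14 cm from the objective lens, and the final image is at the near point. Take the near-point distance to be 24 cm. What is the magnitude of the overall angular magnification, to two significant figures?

76

Objective: 1/d_i = 1/f_obj - 1/d_o = 1/1 - 1/1.14 = 0.12281 cm^-1, so d_i = 8.143 cm.
m_obj = -d_i/d_o = -8.143/1.14 = -7.143.
Eyepiece angular magnification (image at near point): M_eye = 1 + D/f_e = 1 + 24/2.5 = 10.600.
Overall M = m_obj x M_eye = (-7.143)(10.600) = -75.71.
|M| = 75.71.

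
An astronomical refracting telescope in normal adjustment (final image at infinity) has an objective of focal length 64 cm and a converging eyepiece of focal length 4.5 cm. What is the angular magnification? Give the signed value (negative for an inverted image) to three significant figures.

M = -f_obj/f_eye = -64/(4.5) = -14.222.

-14.2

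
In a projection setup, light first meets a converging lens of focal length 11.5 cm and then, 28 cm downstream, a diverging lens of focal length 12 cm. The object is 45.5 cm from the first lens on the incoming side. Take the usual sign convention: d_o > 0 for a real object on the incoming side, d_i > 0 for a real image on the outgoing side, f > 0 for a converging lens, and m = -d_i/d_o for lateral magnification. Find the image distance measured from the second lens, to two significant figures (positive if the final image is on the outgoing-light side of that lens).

-6.1 cm

First lens: d_i1 = 1/(1/11.5 - 1/45.5) = 15.390 cm.
Object distance for lens 2: d_o2 = 28 - 15.390 = 12.610 cm.
Second lens: d_i2 = 1/(1/(-12) - 1/(12.610)) = -6.149 cm.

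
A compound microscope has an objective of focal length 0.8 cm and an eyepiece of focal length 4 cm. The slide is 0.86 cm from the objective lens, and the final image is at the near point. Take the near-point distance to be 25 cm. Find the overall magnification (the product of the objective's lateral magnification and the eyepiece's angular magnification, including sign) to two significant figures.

-97

Objective: 1/d_i = 1/f_obj - 1/d_o = 1/0.8 - 1/0.86 = 0.08721 cm^-1, so d_i = 11.467 cm.
m_obj = -d_i/d_o = -11.467/0.86 = -13.333.
Eyepiece angular magnification (image at near point): M_eye = 1 + D/f_e = 1 + 25/4 = 7.250.
Overall M = m_obj x M_eye = (-13.333)(7.250) = -96.67.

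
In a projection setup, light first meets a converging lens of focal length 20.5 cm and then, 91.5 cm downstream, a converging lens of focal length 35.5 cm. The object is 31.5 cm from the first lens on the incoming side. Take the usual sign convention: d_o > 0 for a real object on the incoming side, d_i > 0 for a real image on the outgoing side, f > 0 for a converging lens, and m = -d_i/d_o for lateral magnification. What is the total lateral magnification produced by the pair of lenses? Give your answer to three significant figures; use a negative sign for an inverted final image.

Lens 1: 1/d_i1 = 1/f_1 - 1/d_o1 = 1/20.5 - 1/31.5 = 0.01703 cm^-1, so d_i1 = 58.705 cm.
m_1 = -(58.705)/31.5 = -1.8636.
Object distance for lens 2: d_o2 = 91.5 - 58.705 = 32.795 cm.
Lens 2: 1/d_i2 = 1/f_2 - 1/d_o2 = 1/35.5 - 1/(32.795) = -0.00232 cm^-1, so d_i2 = -430.475 cm.
m_2 = -(-430.475)/(32.795) = 13.1261.
Overall magnification: m = m_1 m_2 = -24.4622.

-24.5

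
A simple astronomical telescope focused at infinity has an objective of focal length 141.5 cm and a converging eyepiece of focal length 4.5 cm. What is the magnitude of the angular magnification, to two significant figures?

|M| = f_obj/|f_eye| = 141.5/4.5 = 31.444.

31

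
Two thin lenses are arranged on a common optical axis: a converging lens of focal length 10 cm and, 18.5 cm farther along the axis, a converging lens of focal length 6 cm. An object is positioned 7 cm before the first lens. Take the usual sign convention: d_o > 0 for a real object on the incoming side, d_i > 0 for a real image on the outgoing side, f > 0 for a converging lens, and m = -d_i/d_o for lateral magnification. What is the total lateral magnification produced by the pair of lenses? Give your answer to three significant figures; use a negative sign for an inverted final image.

Applying the thin-lens equation to the first lens, 1/10 = 1/7 + 1/d_i1, which gives d_i1 = -23.333 cm.
Its lateral magnification is m_1 = -d_i1/d_o1 = -(-23.333)/7 = 3.3333.
With d_i1 < 0 the first image is virtual and lies on the object side; the object distance for lens 2 is d_o2 = 18.5 - (-23.333) = 41.833 cm.
Applying the thin-lens equation again with f_2 = 6 cm and d_o2 = 41.833 cm gives d_i2 = 7.005 cm.
m_2 = -(7.005)/(41.833) = -0.1674.
Overall magnification: m = m_1 m_2 = -0.5581.

-0.558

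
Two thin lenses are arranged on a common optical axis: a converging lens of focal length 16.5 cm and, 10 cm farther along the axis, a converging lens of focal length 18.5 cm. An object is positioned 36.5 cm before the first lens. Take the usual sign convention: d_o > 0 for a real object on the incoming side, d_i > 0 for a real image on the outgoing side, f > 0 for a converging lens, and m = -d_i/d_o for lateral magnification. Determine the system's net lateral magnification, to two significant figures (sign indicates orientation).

-0.40

Applying the thin-lens equation to the first lens, 1/16.5 = 1/36.5 + 1/d_i1, which gives d_i1 = 30.112 cm.
Its lateral magnification is m_1 = -d_i1/d_o1 = -(30.112)/36.5 = -0.8250.
Since 30.112 cm > 10 cm, the first image lies past the second lens and serves as a virtual object: d_o2 = L - d_i1 = -20.112 cm.
Applying the thin-lens equation again with f_2 = 18.5 cm and d_o2 = -20.112 cm gives d_i2 = 9.636 cm.
m_2 = -(9.636)/(-20.112) = 0.4791.
Total m = m_1 x m_2 = (-0.8250)(0.4791) = -0.3953.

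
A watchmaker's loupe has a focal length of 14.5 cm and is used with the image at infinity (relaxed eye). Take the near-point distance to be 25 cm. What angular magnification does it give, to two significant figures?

1.7

M = D/f = 25/14.5 = 1.724.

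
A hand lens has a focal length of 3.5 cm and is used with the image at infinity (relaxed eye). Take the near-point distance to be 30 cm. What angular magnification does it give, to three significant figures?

8.57

M = D/f = 30/3.5 = 8.571.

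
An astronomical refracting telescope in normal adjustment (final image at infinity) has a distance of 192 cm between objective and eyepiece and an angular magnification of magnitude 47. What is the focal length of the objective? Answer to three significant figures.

In normal adjustment the tube length equals f_obj + f_eye and |M| = f_obj/f_eye.
So f_obj = 47 f_eye and 47 f_eye + f_eye = 192 cm, giving f_eye = 192/48 = 4.000 cm and f_obj = 188.000 cm.

188 cm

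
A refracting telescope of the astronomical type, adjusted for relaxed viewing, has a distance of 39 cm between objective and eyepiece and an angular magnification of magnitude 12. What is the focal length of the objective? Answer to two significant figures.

36 cm

In normal adjustment the tube length equals f_obj + f_eye and |M| = f_obj/f_eye.
So f_obj = 12 f_eye and 12 f_eye + f_eye = 39 cm, giving f_eye = 39/13 = 3.000 cm and f_obj = 36.000 cm.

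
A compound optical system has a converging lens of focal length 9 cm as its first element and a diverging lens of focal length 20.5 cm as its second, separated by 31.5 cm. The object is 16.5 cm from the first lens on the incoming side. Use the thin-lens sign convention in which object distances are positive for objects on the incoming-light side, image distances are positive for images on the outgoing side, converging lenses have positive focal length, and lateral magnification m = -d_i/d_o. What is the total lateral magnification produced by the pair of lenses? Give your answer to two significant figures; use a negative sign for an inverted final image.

-0.76

First lens: d_i1 = 1/(1/9 - 1/16.5) = 19.800 cm.
m_1 = -(19.800)/16.5 = -1.2000.
The intermediate image is 19.800 cm to the right of lens 1, so d_o2 = L - d_i1 = 31.5 - 19.800 = 11.700 cm.
Second lens: d_i2 = 1/(1/(-20.5) - 1/(11.700)) = -7.449 cm.
m_2 = -(-7.449)/(11.700) = 0.6366.
Total m = m_1 x m_2 = (-1.2000)(0.6366) = -0.7640.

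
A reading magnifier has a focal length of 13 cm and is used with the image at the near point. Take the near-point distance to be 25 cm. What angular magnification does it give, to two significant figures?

2.9

M = 1 + D/f = 1 + 25/13 = 2.923.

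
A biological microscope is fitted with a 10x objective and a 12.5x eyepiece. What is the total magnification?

The overall magnification of a compound microscope is the product of the objective and eyepiece magnifications:
M = M_obj x M_eye = 10 x 12.5 = 125.

125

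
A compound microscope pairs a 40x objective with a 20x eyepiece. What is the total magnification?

800

The overall magnification of a compound microscope is the product of the objective and eyepiece magnifications:
M = M_obj x M_eye = 40 x 20 = 800.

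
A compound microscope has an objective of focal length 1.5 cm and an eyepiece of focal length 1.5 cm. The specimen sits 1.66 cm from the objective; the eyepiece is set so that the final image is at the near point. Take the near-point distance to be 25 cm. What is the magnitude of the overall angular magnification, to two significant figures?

Objective: 1/d_i = 1/f_obj - 1/d_o = 1/1.5 - 1/1.66 = 0.06426 cm^-1, so d_i = 15.563 cm.
m_obj = -d_i/d_o = -15.563/1.66 = -9.375.
Eyepiece angular magnification (image at near point): M_eye = 1 + D/f_e = 1 + 25/1.5 = 17.667.
Overall M = m_obj x M_eye = (-9.375)(17.667) = -165.63.
|M| = 165.63.

170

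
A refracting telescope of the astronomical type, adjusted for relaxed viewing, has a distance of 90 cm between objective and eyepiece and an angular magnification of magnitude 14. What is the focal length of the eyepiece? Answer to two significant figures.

6.0 cm

In normal adjustment the tube length equals f_obj + f_eye and |M| = f_obj/f_eye.
So f_obj = 14 f_eye and 14 f_eye + f_eye = 90 cm, giving f_eye = 90/15 = 6.000 cm and f_obj = 84.000 cm.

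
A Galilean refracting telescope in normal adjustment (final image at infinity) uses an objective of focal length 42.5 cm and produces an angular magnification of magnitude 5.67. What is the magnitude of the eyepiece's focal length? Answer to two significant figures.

|M| = f_obj/|f_eye|, so |f_eye| = f_obj/|M| = 42.5/5.67 = 7.496 cm.
(The eyepiece is diverging, so its signed focal length is -7.496 cm.)

7.5 cm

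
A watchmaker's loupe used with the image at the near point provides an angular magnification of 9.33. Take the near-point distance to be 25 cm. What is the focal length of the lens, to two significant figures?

3.0 cm

For the image at the near point, M = 1 + D/f.
f = D/(M - 1) = 25/(9.33 - 1) = 3.001 cm.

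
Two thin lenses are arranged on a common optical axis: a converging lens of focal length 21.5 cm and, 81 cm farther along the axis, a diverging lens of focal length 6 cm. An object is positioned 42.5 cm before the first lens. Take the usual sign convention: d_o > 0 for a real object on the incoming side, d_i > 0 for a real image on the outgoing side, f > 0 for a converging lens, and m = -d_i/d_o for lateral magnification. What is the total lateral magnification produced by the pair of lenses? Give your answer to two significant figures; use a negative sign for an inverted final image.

-0.14

Applying the thin-lens equation to the first lens, 1/21.5 = 1/42.5 + 1/d_i1, which gives d_i1 = 43.512 cm.
Its lateral magnification is m_1 = -d_i1/d_o1 = -(43.512)/42.5 = -1.0238.
Object distance for lens 2: d_o2 = 81 - 43.512 = 37.488 cm.
Applying the thin-lens equation again with f_2 = -6 cm and d_o2 = 37.488 cm gives d_i2 = -5.172 cm.
m_2 = -(-5.172)/(37.488) = 0.1380.
Total m = m_1 x m_2 = (-1.0238)(0.1380) = -0.1413.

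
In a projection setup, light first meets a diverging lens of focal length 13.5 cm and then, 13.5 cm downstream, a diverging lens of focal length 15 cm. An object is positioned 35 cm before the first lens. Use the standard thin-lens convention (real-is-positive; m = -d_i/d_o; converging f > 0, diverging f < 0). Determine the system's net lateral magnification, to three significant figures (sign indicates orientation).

First lens: d_i1 = 1/(1/(-13.5) - 1/35) = -9.742 cm.
m_1 = -(-9.742)/35 = 0.2784.
With d_i1 < 0 the first image is virtual and lies on the object side; the object distance for lens 2 is d_o2 = 13.5 - (-9.742) = 23.242 cm.
Second lens: d_i2 = 1/(1/(-15) - 1/(23.242)) = -9.116 cm.
m_2 = -(-9.116)/(23.242) = 0.3922.
Overall magnification: m = m_1 m_2 = 0.1092.

0.109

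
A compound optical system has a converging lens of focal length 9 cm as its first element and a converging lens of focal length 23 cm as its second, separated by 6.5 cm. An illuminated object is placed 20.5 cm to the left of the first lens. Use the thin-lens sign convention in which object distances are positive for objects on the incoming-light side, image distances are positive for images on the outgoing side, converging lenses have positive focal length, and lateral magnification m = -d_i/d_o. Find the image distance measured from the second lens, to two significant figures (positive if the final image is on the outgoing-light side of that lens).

Applying the thin-lens equation to the first lens, 1/9 = 1/20.5 + 1/d_i1, which gives d_i1 = 16.043 cm.
This image would form 16.043 cm past lens 1, i.e. 9.543 cm beyond lens 2, so it is a virtual object for lens 2: d_o2 = 6.5 - 16.043 = -9.543 cm.
Applying the thin-lens equation again with f_2 = 23 cm and d_o2 = -9.543 cm gives d_i2 = 6.745 cm.

6.7 cm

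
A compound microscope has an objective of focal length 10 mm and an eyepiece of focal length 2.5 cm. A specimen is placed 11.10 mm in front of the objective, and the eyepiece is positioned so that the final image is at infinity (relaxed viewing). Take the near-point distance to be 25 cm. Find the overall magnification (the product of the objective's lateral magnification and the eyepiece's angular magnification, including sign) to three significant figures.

Convert to cm: f_obj = 10 mm = 1 cm; d_o = 11.10 mm = 1.11 cm.
Objective: 1/d_i = 1/f_obj - 1/d_o = 1/1 - 1/1.11 = 0.09910 cm^-1, so d_i = 10.091 cm.
m_obj = -d_i/d_o = -10.091/1.11 = -9.091.
Eyepiece angular magnification (image at infinity): M_eye = D/f_e = 25/2.5 = 10.000.
Overall M = m_obj x M_eye = (-9.091)(10.000) = -90.91.

-90.9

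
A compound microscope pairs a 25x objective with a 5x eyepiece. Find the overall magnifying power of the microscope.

The overall magnification of a compound microscope is the product of the objective and eyepiece magnifications:
M = M_obj x M_eye = 25 x 5 = 125.

125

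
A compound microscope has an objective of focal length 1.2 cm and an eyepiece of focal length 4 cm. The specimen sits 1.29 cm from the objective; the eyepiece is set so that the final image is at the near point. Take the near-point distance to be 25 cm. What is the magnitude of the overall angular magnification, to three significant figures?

96.7

Objective: 1/d_i = 1/f_obj - 1/d_o = 1/1.2 - 1/1.29 = 0.05814 cm^-1, so d_i = 17.200 cm.
m_obj = -d_i/d_o = -17.200/1.29 = -13.333.
Eyepiece angular magnification (image at near point): M_eye = 1 + D/f_e = 1 + 25/4 = 7.250.
Overall M = m_obj x M_eye = (-13.333)(7.250) = -96.67.
|M| = 96.67.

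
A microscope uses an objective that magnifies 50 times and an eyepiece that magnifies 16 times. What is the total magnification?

800

The overall magnification of a compound microscope is the product of the objective and eyepiece magnifications:
M = M_obj x M_eye = 50 x 16 = 800.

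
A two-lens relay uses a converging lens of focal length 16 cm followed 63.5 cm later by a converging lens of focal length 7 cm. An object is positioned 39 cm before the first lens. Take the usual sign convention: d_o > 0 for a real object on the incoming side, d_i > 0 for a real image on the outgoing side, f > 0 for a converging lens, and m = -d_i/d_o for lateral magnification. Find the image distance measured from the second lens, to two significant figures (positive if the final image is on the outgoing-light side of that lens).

8.7 cm

First lens: d_i1 = 1/(1/16 - 1/39) = 27.130 cm.
Object distance for lens 2: d_o2 = 63.5 - 27.130 = 36.370 cm.
Second lens: d_i2 = 1/(1/7 - 1/(36.370)) = 8.668 cm.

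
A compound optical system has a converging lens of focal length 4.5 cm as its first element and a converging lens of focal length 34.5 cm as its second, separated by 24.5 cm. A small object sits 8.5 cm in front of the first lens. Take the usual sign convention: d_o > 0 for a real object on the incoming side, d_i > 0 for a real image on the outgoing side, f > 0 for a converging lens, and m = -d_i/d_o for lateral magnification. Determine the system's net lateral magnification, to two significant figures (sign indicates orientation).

First lens: d_i1 = 1/(1/4.5 - 1/8.5) = 9.563 cm.
m_1 = -(9.563)/8.5 = -1.1250.
The intermediate image is 9.563 cm to the right of lens 1, so d_o2 = L - d_i1 = 24.5 - 9.563 = 14.937 cm.
Second lens: d_i2 = 1/(1/34.5 - 1/(14.937)) = -26.343 cm.
m_2 = -(-26.343)/(14.937) = 1.7636.
The system's lateral magnification is m_1 m_2 = (-1.1250)(1.7636) = -1.9840.

-2.0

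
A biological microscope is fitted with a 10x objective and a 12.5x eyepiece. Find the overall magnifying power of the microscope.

125

The overall magnification of a compound microscope is the product of the objective and eyepiece magnifications:
M = M_obj x M_eye = 10 x 12.5 = 125.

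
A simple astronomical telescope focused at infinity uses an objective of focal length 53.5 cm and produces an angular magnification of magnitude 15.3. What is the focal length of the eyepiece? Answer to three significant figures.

|M| = f_obj/f_eye, so f_eye = f_obj/|M| = 53.5/15.3 = 3.497 cm.

3.50 cm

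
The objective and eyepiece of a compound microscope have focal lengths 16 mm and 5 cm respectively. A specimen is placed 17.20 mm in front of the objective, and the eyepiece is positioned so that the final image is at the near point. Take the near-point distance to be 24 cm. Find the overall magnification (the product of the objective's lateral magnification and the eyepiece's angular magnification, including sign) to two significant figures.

-77

Convert to cm: f_obj = 16 mm = 1.6 cm; d_o = 17.20 mm = 1.72 cm.
Objective: 1/d_i = 1/f_obj - 1/d_o = 1/1.6 - 1/1.72 = 0.04360 cm^-1, so d_i = 22.933 cm.
m_obj = -d_i/d_o = -22.933/1.72 = -13.333.
Eyepiece angular magnification (image at near point): M_eye = 1 + D/f_e = 1 + 24/5 = 5.800.
Overall M = m_obj x M_eye = (-13.333)(5.800) = -77.33.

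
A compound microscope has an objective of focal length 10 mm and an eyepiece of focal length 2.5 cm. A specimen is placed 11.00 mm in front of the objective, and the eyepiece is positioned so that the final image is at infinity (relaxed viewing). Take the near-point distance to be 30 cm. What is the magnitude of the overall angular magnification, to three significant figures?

120

Convert to cm: f_obj = 10 mm = 1 cm; d_o = 11.00 mm = 1.10 cm.
Objective: 1/d_i = 1/f_obj - 1/d_o = 1/1 - 1/1.10 = 0.09091 cm^-1, so d_i = 11.000 cm.
m_obj = -d_i/d_o = -11.000/1.10 = -10.000.
Eyepiece angular magnification (image at infinity): M_eye = D/f_e = 30/2.5 = 12.000.
Overall M = m_obj x M_eye = (-10.000)(12.000) = -120.00.
|M| = 120.00.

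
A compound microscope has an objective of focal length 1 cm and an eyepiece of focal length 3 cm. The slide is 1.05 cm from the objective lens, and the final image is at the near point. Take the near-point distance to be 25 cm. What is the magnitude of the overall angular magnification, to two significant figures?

190

Objective: 1/d_i = 1/f_obj - 1/d_o = 1/1 - 1/1.05 = 0.04762 cm^-1, so d_i = 21.000 cm.
m_obj = -d_i/d_o = -21.000/1.05 = -20.000.
Eyepiece angular magnification (image at near point): M_eye = 1 + D/f_e = 1 + 25/3 = 9.333.
Overall M = m_obj x M_eye = (-20.000)(9.333) = -186.67.
|M| = 186.67.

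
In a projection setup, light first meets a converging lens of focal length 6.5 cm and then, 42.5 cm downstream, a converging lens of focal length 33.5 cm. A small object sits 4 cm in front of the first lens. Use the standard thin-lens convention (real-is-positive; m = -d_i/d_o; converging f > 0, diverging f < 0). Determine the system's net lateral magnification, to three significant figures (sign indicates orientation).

-4.49

Applying the thin-lens equation to the first lens, 1/6.5 = 1/4 + 1/d_i1, which gives d_i1 = -10.400 cm.
Its lateral magnification is m_1 = -d_i1/d_o1 = -(-10.400)/4 = 2.6000.
The intermediate image is virtual, 10.400 cm to the left of lens 1, so d_o2 = L - d_i1 = 42.5 - (-10.400) = 52.900 cm.
Applying the thin-lens equation again with f_2 = 33.5 cm and d_o2 = 52.900 cm gives d_i2 = 91.348 cm.
m_2 = -(91.348)/(52.900) = -1.7268.
Overall magnification: m = m_1 m_2 = -4.4897.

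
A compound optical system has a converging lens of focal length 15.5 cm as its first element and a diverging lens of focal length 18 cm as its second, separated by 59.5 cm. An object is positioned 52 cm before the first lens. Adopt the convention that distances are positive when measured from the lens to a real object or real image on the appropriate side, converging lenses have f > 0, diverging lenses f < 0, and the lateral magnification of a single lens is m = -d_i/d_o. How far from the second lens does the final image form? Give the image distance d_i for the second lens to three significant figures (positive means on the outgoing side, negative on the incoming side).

-12.2 cm

Applying the thin-lens equation to the first lens, 1/15.5 = 1/52 + 1/d_i1, which gives d_i1 = 22.082 cm.
Object distance for lens 2: d_o2 = 59.5 - 22.082 = 37.418 cm.
Applying the thin-lens equation again with f_2 = -18 cm and d_o2 = 37.418 cm gives d_i2 = -12.154 cm.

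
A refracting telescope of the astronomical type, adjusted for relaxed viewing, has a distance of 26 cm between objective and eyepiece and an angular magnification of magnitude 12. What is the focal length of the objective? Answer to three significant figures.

24.0 cm

In normal adjustment the tube length equals f_obj + f_eye and |M| = f_obj/f_eye.
So f_obj = 12 f_eye and 12 f_eye + f_eye = 26 cm, giving f_eye = 26/13 = 2.000 cm and f_obj = 24.000 cm.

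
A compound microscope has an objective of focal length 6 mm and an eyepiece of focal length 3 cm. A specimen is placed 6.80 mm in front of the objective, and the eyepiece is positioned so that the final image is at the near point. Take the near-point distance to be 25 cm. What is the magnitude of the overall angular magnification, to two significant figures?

70

Convert to cm: f_obj = 6 mm = 0.6 cm; d_o = 6.80 mm = 0.68 cm.
Objective: 1/d_i = 1/f_obj - 1/d_o = 1/0.6 - 1/0.68 = 0.19608 cm^-1, so d_i = 5.100 cm.
m_obj = -d_i/d_o = -5.100/0.68 = -7.500.
Eyepiece angular magnification (image at near point): M_eye = 1 + D/f_e = 1 + 25/3 = 9.333.
Overall M = m_obj x M_eye = (-7.500)(9.333) = -70.00.
|M| = 70.00.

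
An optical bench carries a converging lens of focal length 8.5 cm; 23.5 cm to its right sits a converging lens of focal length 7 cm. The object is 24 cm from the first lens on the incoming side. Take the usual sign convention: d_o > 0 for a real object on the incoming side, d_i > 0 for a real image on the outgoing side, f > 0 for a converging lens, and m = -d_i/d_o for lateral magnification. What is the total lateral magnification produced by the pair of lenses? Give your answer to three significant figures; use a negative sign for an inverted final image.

1.15

Applying the thin-lens equation to the first lens, 1/8.5 = 1/24 + 1/d_i1, which gives d_i1 = 13.161 cm.
Its lateral magnification is m_1 = -d_i1/d_o1 = -(13.161)/24 = -0.5484.
Object distance for lens 2: d_o2 = 23.5 - 13.161 = 10.339 cm.
Applying the thin-lens equation again with f_2 = 7 cm and d_o2 = 10.339 cm gives d_i2 = 21.676 cm.
m_2 = -(21.676)/(10.339) = -2.0966.
The system's lateral magnification is m_1 m_2 = (-0.5484)(-2.0966) = 1.1498.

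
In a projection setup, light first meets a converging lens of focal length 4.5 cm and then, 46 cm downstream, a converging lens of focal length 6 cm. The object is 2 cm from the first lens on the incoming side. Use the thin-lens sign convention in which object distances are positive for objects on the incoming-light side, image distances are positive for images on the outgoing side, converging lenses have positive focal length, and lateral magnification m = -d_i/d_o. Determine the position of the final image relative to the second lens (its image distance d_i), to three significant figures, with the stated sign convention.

6.83 cm

First lens: d_i1 = 1/(1/4.5 - 1/2) = -3.600 cm.
With d_i1 < 0 the first image is virtual and lies on the object side; the object distance for lens 2 is d_o2 = 46 - (-3.600) = 49.600 cm.
Second lens: d_i2 = 1/(1/6 - 1/(49.600)) = 6.826 cm.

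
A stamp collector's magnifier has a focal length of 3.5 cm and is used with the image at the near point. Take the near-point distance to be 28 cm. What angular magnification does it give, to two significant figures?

9.0

M = 1 + D/f = 1 + 28/3.5 = 9.000.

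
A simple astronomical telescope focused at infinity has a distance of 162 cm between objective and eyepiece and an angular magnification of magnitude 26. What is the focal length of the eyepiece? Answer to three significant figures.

6.00 cm

In normal adjustment the tube length equals f_obj + f_eye and |M| = f_obj/f_eye.
So f_obj = 26 f_eye and 26 f_eye + f_eye = 162 cm, giving f_eye = 162/27 = 6.000 cm and f_obj = 156.000 cm.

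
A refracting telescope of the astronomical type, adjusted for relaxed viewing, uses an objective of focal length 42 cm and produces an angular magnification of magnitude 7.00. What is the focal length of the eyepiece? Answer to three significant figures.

6.00 cm

|M| = f_obj/f_eye, so f_eye = f_obj/|M| = 42/7.0 = 6.000 cm.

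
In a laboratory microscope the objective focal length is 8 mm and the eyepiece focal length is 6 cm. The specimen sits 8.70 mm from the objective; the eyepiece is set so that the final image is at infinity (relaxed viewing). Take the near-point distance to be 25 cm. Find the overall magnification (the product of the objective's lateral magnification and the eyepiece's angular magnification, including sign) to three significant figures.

Convert to cm: f_obj = 8 mm = 0.8 cm; d_o = 8.70 mm = 0.87 cm.
Objective: 1/d_i = 1/f_obj - 1/d_o = 1/0.8 - 1/0.87 = 0.10057 cm^-1, so d_i = 9.943 cm.
m_obj = -d_i/d_o = -9.943/0.87 = -11.429.
Eyepiece angular magnification (image at infinity): M_eye = D/f_e = 25/6 = 4.167.
Overall M = m_obj x M_eye = (-11.429)(4.167) = -47.62.

-47.6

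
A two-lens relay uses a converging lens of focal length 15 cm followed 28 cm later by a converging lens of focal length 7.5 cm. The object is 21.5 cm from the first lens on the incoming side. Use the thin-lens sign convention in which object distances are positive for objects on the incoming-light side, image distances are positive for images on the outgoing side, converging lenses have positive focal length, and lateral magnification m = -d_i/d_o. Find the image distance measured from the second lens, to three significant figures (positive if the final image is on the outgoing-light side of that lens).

Applying the thin-lens equation to the first lens, 1/15 = 1/21.5 + 1/d_i1, which gives d_i1 = 49.615 cm.
This image would form 49.615 cm past lens 1, i.e. 21.615 cm beyond lens 2, so it is a virtual object for lens 2: d_o2 = 28 - 49.615 = -21.615 cm.
Applying the thin-lens equation again with f_2 = 7.5 cm and d_o2 = -21.615 cm gives d_i2 = 5.568 cm.

5.57 cm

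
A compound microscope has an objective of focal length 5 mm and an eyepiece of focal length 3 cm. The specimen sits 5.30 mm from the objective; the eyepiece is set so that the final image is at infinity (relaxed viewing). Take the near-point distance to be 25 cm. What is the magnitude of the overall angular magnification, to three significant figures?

Convert to cm: f_obj = 5 mm = 0.5 cm; d_o = 5.30 mm = 0.53 cm.
Objective: 1/d_i = 1/f_obj - 1/d_o = 1/0.5 - 1/0.53 = 0.11321 cm^-1, so d_i = 8.833 cm.
m_obj = -d_i/d_o = -8.833/0.53 = -16.667.
Eyepiece angular magnification (image at infinity): M_eye = D/f_e = 25/3 = 8.333.
Overall M = m_obj x M_eye = (-16.667)(8.333) = -138.89.
|M| = 138.89.

139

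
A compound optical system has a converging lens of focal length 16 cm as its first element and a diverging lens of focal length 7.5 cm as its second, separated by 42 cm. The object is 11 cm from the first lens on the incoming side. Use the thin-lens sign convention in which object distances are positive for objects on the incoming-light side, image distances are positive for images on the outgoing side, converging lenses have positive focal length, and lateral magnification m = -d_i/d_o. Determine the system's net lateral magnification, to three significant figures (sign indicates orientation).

First lens: d_i1 = 1/(1/16 - 1/11) = -35.200 cm.
m_1 = -(-35.200)/11 = 3.2000.
The intermediate image is virtual, 35.200 cm to the left of lens 1, so d_o2 = L - d_i1 = 42 - (-35.200) = 77.200 cm.
Second lens: d_i2 = 1/(1/(-7.5) - 1/(77.200)) = -6.836 cm.
m_2 = -(-6.836)/(77.200) = 0.0885.
Total m = m_1 x m_2 = (3.2000)(0.0885) = 0.2834.

0.283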